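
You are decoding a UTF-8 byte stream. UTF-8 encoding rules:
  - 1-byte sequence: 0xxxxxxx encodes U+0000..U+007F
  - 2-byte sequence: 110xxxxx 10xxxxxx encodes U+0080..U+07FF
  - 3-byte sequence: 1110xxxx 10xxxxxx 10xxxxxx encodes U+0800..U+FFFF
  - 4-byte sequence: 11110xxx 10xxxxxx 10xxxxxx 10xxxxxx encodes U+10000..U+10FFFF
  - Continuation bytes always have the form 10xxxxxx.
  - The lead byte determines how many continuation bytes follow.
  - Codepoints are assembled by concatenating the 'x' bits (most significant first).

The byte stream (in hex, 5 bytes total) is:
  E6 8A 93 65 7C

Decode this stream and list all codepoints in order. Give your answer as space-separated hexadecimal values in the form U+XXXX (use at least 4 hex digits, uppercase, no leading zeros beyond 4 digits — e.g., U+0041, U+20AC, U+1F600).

Byte[0]=E6: 3-byte lead, need 2 cont bytes. acc=0x6
Byte[1]=8A: continuation. acc=(acc<<6)|0x0A=0x18A
Byte[2]=93: continuation. acc=(acc<<6)|0x13=0x6293
Completed: cp=U+6293 (starts at byte 0)
Byte[3]=65: 1-byte ASCII. cp=U+0065
Byte[4]=7C: 1-byte ASCII. cp=U+007C

Answer: U+6293 U+0065 U+007C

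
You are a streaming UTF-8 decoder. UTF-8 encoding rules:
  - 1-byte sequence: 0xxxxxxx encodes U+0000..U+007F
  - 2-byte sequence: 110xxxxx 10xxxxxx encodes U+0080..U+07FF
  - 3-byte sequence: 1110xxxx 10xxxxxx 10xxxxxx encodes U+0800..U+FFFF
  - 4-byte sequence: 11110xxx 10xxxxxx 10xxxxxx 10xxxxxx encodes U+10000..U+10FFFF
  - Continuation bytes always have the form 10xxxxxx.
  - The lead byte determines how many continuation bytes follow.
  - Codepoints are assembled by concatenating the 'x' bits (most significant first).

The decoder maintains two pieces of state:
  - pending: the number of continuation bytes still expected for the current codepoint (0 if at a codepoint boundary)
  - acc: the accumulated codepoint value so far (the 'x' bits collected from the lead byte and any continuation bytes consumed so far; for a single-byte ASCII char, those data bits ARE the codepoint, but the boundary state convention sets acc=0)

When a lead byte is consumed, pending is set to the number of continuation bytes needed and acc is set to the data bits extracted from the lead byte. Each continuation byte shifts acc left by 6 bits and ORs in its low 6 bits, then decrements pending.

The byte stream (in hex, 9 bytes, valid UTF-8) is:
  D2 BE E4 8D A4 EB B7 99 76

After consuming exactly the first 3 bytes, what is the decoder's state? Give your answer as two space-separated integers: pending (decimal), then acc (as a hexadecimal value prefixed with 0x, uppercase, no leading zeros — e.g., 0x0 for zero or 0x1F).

Byte[0]=D2: 2-byte lead. pending=1, acc=0x12
Byte[1]=BE: continuation. acc=(acc<<6)|0x3E=0x4BE, pending=0
Byte[2]=E4: 3-byte lead. pending=2, acc=0x4

Answer: 2 0x4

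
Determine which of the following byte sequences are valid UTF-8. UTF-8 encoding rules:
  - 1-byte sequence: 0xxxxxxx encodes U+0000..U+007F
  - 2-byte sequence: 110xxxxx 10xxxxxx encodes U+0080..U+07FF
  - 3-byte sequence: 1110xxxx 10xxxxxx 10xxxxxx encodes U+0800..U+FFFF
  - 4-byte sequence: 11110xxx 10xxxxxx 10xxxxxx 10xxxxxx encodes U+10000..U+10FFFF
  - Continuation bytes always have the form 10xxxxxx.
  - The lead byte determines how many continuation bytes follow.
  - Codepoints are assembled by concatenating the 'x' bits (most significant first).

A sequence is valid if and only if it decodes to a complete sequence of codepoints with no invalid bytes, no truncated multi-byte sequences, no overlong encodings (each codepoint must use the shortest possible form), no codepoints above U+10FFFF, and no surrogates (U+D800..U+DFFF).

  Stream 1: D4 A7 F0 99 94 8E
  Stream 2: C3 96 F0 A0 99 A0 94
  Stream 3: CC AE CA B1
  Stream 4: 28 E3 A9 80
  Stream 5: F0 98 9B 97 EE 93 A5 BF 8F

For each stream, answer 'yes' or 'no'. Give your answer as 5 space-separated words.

Stream 1: decodes cleanly. VALID
Stream 2: error at byte offset 6. INVALID
Stream 3: decodes cleanly. VALID
Stream 4: decodes cleanly. VALID
Stream 5: error at byte offset 7. INVALID

Answer: yes no yes yes no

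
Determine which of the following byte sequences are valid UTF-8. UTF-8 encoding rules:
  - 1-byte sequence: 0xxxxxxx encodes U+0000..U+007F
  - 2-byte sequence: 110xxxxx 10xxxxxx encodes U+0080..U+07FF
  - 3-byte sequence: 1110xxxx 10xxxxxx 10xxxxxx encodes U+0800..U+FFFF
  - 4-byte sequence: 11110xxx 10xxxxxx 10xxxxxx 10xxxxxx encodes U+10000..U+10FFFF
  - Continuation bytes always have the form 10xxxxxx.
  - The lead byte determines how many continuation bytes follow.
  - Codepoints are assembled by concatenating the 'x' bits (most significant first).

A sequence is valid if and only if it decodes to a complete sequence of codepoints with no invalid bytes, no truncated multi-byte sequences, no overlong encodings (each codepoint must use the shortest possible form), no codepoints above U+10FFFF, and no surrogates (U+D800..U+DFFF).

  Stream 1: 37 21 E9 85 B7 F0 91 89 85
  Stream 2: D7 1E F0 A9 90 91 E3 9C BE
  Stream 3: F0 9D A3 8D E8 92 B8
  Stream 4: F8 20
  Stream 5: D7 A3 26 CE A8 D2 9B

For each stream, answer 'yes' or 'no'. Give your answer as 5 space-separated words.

Answer: yes no yes no yes

Derivation:
Stream 1: decodes cleanly. VALID
Stream 2: error at byte offset 1. INVALID
Stream 3: decodes cleanly. VALID
Stream 4: error at byte offset 0. INVALID
Stream 5: decodes cleanly. VALID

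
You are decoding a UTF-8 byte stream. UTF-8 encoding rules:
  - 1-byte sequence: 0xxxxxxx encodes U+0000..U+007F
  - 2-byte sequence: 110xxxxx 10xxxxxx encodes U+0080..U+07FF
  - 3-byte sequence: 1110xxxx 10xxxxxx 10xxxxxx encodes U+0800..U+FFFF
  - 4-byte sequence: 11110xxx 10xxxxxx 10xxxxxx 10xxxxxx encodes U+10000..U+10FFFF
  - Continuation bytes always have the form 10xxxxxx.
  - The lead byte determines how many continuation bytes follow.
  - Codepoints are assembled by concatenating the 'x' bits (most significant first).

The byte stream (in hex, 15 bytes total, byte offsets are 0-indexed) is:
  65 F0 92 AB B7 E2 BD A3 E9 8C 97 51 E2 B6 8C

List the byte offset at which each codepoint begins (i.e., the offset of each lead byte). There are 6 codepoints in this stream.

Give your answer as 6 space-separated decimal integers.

Answer: 0 1 5 8 11 12

Derivation:
Byte[0]=65: 1-byte ASCII. cp=U+0065
Byte[1]=F0: 4-byte lead, need 3 cont bytes. acc=0x0
Byte[2]=92: continuation. acc=(acc<<6)|0x12=0x12
Byte[3]=AB: continuation. acc=(acc<<6)|0x2B=0x4AB
Byte[4]=B7: continuation. acc=(acc<<6)|0x37=0x12AF7
Completed: cp=U+12AF7 (starts at byte 1)
Byte[5]=E2: 3-byte lead, need 2 cont bytes. acc=0x2
Byte[6]=BD: continuation. acc=(acc<<6)|0x3D=0xBD
Byte[7]=A3: continuation. acc=(acc<<6)|0x23=0x2F63
Completed: cp=U+2F63 (starts at byte 5)
Byte[8]=E9: 3-byte lead, need 2 cont bytes. acc=0x9
Byte[9]=8C: continuation. acc=(acc<<6)|0x0C=0x24C
Byte[10]=97: continuation. acc=(acc<<6)|0x17=0x9317
Completed: cp=U+9317 (starts at byte 8)
Byte[11]=51: 1-byte ASCII. cp=U+0051
Byte[12]=E2: 3-byte lead, need 2 cont bytes. acc=0x2
Byte[13]=B6: continuation. acc=(acc<<6)|0x36=0xB6
Byte[14]=8C: continuation. acc=(acc<<6)|0x0C=0x2D8C
Completed: cp=U+2D8C (starts at byte 12)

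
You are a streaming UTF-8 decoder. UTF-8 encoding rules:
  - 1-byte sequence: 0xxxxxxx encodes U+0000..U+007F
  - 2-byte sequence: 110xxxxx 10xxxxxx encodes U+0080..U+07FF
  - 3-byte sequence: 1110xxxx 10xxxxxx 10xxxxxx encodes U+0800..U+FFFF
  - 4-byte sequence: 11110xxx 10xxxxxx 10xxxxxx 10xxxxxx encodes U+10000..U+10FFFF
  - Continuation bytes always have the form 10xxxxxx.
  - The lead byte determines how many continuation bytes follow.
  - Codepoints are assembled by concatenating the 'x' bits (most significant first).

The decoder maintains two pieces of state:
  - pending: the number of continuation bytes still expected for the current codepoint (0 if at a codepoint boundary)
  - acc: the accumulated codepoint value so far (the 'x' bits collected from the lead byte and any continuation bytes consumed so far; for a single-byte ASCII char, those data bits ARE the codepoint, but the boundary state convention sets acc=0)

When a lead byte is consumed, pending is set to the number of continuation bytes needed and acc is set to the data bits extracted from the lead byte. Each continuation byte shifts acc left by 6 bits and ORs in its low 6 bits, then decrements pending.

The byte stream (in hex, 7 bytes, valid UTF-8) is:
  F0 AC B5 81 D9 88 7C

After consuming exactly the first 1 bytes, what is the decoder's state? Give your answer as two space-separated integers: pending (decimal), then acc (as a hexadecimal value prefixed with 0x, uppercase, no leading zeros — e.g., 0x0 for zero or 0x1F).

Answer: 3 0x0

Derivation:
Byte[0]=F0: 4-byte lead. pending=3, acc=0x0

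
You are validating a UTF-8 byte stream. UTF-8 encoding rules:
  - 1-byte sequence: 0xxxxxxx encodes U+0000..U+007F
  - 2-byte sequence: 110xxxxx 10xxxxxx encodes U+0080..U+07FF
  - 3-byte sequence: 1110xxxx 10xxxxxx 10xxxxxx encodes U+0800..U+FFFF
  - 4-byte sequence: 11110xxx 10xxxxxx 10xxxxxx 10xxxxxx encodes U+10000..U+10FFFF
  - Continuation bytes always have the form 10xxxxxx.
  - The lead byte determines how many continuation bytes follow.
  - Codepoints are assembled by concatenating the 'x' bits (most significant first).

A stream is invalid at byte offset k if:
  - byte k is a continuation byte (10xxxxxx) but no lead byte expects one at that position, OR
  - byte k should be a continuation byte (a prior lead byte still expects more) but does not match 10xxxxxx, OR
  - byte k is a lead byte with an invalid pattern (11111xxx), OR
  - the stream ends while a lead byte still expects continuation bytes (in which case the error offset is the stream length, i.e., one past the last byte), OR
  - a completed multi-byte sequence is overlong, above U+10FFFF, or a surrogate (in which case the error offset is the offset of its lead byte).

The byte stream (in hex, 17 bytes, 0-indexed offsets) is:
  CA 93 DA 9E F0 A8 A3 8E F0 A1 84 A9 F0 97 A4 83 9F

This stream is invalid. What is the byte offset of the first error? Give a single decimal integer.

Answer: 16

Derivation:
Byte[0]=CA: 2-byte lead, need 1 cont bytes. acc=0xA
Byte[1]=93: continuation. acc=(acc<<6)|0x13=0x293
Completed: cp=U+0293 (starts at byte 0)
Byte[2]=DA: 2-byte lead, need 1 cont bytes. acc=0x1A
Byte[3]=9E: continuation. acc=(acc<<6)|0x1E=0x69E
Completed: cp=U+069E (starts at byte 2)
Byte[4]=F0: 4-byte lead, need 3 cont bytes. acc=0x0
Byte[5]=A8: continuation. acc=(acc<<6)|0x28=0x28
Byte[6]=A3: continuation. acc=(acc<<6)|0x23=0xA23
Byte[7]=8E: continuation. acc=(acc<<6)|0x0E=0x288CE
Completed: cp=U+288CE (starts at byte 4)
Byte[8]=F0: 4-byte lead, need 3 cont bytes. acc=0x0
Byte[9]=A1: continuation. acc=(acc<<6)|0x21=0x21
Byte[10]=84: continuation. acc=(acc<<6)|0x04=0x844
Byte[11]=A9: continuation. acc=(acc<<6)|0x29=0x21129
Completed: cp=U+21129 (starts at byte 8)
Byte[12]=F0: 4-byte lead, need 3 cont bytes. acc=0x0
Byte[13]=97: continuation. acc=(acc<<6)|0x17=0x17
Byte[14]=A4: continuation. acc=(acc<<6)|0x24=0x5E4
Byte[15]=83: continuation. acc=(acc<<6)|0x03=0x17903
Completed: cp=U+17903 (starts at byte 12)
Byte[16]=9F: INVALID lead byte (not 0xxx/110x/1110/11110)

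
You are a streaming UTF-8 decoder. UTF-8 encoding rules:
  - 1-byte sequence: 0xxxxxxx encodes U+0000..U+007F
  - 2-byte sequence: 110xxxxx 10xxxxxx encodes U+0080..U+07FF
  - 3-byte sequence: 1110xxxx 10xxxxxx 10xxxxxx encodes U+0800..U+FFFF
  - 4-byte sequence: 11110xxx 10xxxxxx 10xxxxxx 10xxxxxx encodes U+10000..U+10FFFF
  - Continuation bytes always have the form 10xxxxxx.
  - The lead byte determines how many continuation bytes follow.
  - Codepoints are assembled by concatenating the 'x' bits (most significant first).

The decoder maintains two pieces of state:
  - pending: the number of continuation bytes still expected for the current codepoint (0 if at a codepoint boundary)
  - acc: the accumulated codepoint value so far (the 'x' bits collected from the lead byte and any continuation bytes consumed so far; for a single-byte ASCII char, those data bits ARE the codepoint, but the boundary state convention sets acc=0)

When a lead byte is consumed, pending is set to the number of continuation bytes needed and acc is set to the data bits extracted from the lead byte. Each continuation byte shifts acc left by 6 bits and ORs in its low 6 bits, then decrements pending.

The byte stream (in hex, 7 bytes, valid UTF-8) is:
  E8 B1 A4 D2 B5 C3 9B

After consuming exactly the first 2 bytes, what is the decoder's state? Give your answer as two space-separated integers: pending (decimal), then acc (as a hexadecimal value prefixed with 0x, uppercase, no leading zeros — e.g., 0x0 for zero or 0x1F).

Answer: 1 0x231

Derivation:
Byte[0]=E8: 3-byte lead. pending=2, acc=0x8
Byte[1]=B1: continuation. acc=(acc<<6)|0x31=0x231, pending=1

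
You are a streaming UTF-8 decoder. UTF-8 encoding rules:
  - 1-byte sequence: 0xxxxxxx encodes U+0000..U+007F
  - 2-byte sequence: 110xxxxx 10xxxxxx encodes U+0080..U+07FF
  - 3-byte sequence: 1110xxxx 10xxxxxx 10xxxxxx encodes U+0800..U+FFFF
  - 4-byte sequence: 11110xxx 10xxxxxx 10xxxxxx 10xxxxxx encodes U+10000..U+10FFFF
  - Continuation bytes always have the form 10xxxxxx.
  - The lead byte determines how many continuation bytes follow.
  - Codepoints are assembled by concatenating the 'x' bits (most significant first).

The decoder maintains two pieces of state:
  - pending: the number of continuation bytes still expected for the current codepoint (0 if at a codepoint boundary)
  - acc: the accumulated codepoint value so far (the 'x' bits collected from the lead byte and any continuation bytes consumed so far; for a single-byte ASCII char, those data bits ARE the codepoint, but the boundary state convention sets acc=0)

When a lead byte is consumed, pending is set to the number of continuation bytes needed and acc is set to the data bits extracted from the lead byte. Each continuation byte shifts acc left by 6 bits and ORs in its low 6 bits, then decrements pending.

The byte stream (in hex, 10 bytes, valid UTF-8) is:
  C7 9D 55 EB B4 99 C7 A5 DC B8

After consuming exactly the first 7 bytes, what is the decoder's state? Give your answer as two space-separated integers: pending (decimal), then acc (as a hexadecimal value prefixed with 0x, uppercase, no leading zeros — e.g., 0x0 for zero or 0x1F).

Answer: 1 0x7

Derivation:
Byte[0]=C7: 2-byte lead. pending=1, acc=0x7
Byte[1]=9D: continuation. acc=(acc<<6)|0x1D=0x1DD, pending=0
Byte[2]=55: 1-byte. pending=0, acc=0x0
Byte[3]=EB: 3-byte lead. pending=2, acc=0xB
Byte[4]=B4: continuation. acc=(acc<<6)|0x34=0x2F4, pending=1
Byte[5]=99: continuation. acc=(acc<<6)|0x19=0xBD19, pending=0
Byte[6]=C7: 2-byte lead. pending=1, acc=0x7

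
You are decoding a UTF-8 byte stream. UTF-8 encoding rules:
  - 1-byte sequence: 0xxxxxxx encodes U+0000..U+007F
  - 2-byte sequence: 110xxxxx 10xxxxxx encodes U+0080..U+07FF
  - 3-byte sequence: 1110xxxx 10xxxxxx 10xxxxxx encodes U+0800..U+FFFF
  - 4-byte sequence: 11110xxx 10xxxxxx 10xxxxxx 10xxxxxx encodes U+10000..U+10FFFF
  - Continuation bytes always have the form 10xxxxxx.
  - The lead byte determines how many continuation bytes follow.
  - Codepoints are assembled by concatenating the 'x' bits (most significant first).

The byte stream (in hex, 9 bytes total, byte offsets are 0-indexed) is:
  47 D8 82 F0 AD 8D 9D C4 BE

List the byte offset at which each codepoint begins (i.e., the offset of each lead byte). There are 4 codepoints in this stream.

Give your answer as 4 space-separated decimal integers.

Byte[0]=47: 1-byte ASCII. cp=U+0047
Byte[1]=D8: 2-byte lead, need 1 cont bytes. acc=0x18
Byte[2]=82: continuation. acc=(acc<<6)|0x02=0x602
Completed: cp=U+0602 (starts at byte 1)
Byte[3]=F0: 4-byte lead, need 3 cont bytes. acc=0x0
Byte[4]=AD: continuation. acc=(acc<<6)|0x2D=0x2D
Byte[5]=8D: continuation. acc=(acc<<6)|0x0D=0xB4D
Byte[6]=9D: continuation. acc=(acc<<6)|0x1D=0x2D35D
Completed: cp=U+2D35D (starts at byte 3)
Byte[7]=C4: 2-byte lead, need 1 cont bytes. acc=0x4
Byte[8]=BE: continuation. acc=(acc<<6)|0x3E=0x13E
Completed: cp=U+013E (starts at byte 7)

Answer: 0 1 3 7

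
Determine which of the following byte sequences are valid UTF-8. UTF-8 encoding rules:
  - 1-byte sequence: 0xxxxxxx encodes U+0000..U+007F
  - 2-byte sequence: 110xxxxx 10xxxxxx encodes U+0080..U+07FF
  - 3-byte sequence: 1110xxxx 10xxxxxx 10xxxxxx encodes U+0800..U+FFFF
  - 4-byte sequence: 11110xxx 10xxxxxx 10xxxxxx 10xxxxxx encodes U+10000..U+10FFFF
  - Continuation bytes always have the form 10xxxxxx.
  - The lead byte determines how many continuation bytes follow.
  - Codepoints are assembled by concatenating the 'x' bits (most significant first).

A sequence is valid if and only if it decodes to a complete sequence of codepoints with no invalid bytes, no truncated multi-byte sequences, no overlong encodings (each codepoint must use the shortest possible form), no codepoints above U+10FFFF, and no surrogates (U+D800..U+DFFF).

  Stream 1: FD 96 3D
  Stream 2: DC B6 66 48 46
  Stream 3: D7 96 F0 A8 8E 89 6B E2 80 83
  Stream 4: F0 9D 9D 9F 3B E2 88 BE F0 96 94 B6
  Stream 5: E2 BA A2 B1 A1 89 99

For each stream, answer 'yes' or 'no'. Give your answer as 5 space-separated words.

Stream 1: error at byte offset 0. INVALID
Stream 2: decodes cleanly. VALID
Stream 3: decodes cleanly. VALID
Stream 4: decodes cleanly. VALID
Stream 5: error at byte offset 3. INVALID

Answer: no yes yes yes no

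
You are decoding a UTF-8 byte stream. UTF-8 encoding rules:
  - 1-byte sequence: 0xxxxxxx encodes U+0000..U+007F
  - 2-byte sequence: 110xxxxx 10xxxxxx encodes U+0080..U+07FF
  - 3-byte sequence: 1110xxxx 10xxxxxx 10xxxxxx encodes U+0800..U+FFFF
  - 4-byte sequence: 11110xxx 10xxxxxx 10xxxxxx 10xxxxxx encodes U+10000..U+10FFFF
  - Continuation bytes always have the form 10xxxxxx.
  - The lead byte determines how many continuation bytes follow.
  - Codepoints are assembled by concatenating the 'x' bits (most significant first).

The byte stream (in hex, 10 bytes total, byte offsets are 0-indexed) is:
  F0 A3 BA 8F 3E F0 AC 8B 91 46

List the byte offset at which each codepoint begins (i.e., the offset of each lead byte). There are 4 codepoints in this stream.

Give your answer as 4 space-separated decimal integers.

Answer: 0 4 5 9

Derivation:
Byte[0]=F0: 4-byte lead, need 3 cont bytes. acc=0x0
Byte[1]=A3: continuation. acc=(acc<<6)|0x23=0x23
Byte[2]=BA: continuation. acc=(acc<<6)|0x3A=0x8FA
Byte[3]=8F: continuation. acc=(acc<<6)|0x0F=0x23E8F
Completed: cp=U+23E8F (starts at byte 0)
Byte[4]=3E: 1-byte ASCII. cp=U+003E
Byte[5]=F0: 4-byte lead, need 3 cont bytes. acc=0x0
Byte[6]=AC: continuation. acc=(acc<<6)|0x2C=0x2C
Byte[7]=8B: continuation. acc=(acc<<6)|0x0B=0xB0B
Byte[8]=91: continuation. acc=(acc<<6)|0x11=0x2C2D1
Completed: cp=U+2C2D1 (starts at byte 5)
Byte[9]=46: 1-byte ASCII. cp=U+0046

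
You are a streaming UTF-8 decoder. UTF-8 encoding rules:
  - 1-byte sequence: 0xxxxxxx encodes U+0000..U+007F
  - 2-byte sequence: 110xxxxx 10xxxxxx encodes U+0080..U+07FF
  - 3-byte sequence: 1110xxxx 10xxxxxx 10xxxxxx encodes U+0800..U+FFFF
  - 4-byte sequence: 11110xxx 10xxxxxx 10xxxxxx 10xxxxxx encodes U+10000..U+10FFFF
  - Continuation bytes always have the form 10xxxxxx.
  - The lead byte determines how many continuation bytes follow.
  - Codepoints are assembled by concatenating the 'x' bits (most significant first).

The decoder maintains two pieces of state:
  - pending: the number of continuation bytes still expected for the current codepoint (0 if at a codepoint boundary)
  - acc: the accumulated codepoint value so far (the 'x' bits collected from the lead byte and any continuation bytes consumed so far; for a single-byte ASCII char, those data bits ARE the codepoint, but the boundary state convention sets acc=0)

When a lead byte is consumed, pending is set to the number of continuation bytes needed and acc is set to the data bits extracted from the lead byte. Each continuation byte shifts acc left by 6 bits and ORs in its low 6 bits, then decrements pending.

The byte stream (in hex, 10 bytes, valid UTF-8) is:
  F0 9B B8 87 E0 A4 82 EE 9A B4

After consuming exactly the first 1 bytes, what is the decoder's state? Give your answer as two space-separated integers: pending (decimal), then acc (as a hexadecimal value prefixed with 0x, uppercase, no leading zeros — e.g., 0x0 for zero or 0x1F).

Byte[0]=F0: 4-byte lead. pending=3, acc=0x0

Answer: 3 0x0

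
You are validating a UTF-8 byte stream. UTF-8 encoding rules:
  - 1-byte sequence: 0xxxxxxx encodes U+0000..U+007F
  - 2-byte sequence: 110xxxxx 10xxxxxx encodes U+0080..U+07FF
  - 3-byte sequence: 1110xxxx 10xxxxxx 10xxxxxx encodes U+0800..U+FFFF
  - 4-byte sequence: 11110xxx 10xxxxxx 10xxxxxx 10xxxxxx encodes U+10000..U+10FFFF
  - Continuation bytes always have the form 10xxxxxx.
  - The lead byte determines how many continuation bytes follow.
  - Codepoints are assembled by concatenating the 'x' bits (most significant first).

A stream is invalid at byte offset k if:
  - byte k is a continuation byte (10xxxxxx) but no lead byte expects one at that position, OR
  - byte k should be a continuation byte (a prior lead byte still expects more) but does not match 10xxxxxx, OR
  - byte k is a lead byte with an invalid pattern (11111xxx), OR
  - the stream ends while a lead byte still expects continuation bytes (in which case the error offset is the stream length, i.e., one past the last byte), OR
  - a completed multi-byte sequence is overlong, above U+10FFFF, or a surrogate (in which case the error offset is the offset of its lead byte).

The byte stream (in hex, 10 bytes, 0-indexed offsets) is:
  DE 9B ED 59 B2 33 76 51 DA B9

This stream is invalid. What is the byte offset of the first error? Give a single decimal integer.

Byte[0]=DE: 2-byte lead, need 1 cont bytes. acc=0x1E
Byte[1]=9B: continuation. acc=(acc<<6)|0x1B=0x79B
Completed: cp=U+079B (starts at byte 0)
Byte[2]=ED: 3-byte lead, need 2 cont bytes. acc=0xD
Byte[3]=59: expected 10xxxxxx continuation. INVALID

Answer: 3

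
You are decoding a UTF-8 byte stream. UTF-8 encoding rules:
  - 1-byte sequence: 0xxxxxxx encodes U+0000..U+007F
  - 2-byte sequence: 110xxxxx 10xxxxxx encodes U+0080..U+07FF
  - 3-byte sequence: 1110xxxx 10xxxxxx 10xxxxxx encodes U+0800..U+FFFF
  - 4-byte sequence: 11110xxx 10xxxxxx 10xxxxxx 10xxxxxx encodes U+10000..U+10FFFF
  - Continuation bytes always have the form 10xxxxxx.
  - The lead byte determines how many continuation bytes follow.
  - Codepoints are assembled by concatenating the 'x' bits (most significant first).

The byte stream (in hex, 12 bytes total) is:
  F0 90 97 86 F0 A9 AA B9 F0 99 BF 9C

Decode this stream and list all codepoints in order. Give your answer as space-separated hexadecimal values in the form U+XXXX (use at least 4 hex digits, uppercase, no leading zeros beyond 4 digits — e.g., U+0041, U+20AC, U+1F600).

Answer: U+105C6 U+29AB9 U+19FDC

Derivation:
Byte[0]=F0: 4-byte lead, need 3 cont bytes. acc=0x0
Byte[1]=90: continuation. acc=(acc<<6)|0x10=0x10
Byte[2]=97: continuation. acc=(acc<<6)|0x17=0x417
Byte[3]=86: continuation. acc=(acc<<6)|0x06=0x105C6
Completed: cp=U+105C6 (starts at byte 0)
Byte[4]=F0: 4-byte lead, need 3 cont bytes. acc=0x0
Byte[5]=A9: continuation. acc=(acc<<6)|0x29=0x29
Byte[6]=AA: continuation. acc=(acc<<6)|0x2A=0xA6A
Byte[7]=B9: continuation. acc=(acc<<6)|0x39=0x29AB9
Completed: cp=U+29AB9 (starts at byte 4)
Byte[8]=F0: 4-byte lead, need 3 cont bytes. acc=0x0
Byte[9]=99: continuation. acc=(acc<<6)|0x19=0x19
Byte[10]=BF: continuation. acc=(acc<<6)|0x3F=0x67F
Byte[11]=9C: continuation. acc=(acc<<6)|0x1C=0x19FDC
Completed: cp=U+19FDC (starts at byte 8)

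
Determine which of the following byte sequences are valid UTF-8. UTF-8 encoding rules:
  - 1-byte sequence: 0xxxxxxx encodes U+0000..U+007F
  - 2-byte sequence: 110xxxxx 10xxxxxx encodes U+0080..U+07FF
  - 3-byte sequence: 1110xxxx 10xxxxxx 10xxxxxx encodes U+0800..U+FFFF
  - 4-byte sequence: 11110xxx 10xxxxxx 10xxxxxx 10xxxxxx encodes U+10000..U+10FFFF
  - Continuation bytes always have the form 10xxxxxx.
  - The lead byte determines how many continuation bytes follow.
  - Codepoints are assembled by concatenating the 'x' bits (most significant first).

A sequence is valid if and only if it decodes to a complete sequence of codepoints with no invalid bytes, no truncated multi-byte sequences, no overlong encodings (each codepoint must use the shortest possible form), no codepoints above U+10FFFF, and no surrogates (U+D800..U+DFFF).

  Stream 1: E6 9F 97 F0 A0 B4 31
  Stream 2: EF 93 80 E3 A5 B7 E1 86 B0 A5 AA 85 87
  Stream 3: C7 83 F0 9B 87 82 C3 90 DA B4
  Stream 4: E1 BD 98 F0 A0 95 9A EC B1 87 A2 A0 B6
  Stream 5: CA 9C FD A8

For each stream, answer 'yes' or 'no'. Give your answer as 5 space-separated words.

Answer: no no yes no no

Derivation:
Stream 1: error at byte offset 6. INVALID
Stream 2: error at byte offset 9. INVALID
Stream 3: decodes cleanly. VALID
Stream 4: error at byte offset 10. INVALID
Stream 5: error at byte offset 2. INVALID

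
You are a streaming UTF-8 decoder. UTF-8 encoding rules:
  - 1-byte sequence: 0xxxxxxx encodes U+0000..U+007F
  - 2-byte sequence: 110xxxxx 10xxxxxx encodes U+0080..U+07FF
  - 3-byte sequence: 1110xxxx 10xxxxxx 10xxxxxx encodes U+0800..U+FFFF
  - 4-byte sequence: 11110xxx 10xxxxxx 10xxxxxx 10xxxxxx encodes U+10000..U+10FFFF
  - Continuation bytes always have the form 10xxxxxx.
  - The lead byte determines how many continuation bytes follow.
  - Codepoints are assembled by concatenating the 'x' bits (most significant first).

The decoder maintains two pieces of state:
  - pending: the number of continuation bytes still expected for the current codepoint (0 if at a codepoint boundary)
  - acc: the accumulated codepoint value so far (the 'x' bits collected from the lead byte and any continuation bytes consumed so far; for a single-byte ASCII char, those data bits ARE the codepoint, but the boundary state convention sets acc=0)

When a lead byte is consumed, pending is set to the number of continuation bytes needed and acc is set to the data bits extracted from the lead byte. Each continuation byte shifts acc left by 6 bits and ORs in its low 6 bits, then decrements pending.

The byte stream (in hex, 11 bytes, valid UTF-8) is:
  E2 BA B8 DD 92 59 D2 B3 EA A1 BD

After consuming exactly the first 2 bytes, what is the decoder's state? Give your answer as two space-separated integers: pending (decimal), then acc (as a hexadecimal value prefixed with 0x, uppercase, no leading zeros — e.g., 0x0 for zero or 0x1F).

Answer: 1 0xBA

Derivation:
Byte[0]=E2: 3-byte lead. pending=2, acc=0x2
Byte[1]=BA: continuation. acc=(acc<<6)|0x3A=0xBA, pending=1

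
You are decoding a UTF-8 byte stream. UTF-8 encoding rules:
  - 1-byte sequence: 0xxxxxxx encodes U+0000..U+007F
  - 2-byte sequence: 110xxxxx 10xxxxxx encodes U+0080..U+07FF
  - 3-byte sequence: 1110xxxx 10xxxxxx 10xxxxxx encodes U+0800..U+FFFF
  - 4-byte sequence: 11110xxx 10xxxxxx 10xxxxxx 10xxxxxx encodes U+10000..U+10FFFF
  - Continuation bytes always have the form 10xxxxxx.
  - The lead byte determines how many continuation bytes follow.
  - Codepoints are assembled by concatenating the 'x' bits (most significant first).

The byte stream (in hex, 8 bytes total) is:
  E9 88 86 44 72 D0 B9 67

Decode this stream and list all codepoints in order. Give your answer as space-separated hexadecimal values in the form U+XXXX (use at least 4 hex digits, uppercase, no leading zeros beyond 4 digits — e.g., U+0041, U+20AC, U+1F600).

Byte[0]=E9: 3-byte lead, need 2 cont bytes. acc=0x9
Byte[1]=88: continuation. acc=(acc<<6)|0x08=0x248
Byte[2]=86: continuation. acc=(acc<<6)|0x06=0x9206
Completed: cp=U+9206 (starts at byte 0)
Byte[3]=44: 1-byte ASCII. cp=U+0044
Byte[4]=72: 1-byte ASCII. cp=U+0072
Byte[5]=D0: 2-byte lead, need 1 cont bytes. acc=0x10
Byte[6]=B9: continuation. acc=(acc<<6)|0x39=0x439
Completed: cp=U+0439 (starts at byte 5)
Byte[7]=67: 1-byte ASCII. cp=U+0067

Answer: U+9206 U+0044 U+0072 U+0439 U+0067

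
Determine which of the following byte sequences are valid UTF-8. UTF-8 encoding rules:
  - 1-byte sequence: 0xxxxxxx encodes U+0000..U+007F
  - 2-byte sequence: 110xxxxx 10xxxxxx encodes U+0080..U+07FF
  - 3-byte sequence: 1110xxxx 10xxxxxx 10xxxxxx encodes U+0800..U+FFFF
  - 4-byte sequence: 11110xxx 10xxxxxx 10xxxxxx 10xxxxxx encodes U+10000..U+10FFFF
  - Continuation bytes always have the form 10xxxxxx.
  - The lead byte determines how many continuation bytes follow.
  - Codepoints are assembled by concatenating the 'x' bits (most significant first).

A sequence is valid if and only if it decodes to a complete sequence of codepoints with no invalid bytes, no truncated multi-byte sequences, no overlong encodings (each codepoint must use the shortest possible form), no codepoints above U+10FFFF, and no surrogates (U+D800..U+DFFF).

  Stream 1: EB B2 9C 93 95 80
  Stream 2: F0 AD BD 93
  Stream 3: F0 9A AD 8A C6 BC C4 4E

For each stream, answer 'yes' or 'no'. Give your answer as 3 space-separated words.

Stream 1: error at byte offset 3. INVALID
Stream 2: decodes cleanly. VALID
Stream 3: error at byte offset 7. INVALID

Answer: no yes no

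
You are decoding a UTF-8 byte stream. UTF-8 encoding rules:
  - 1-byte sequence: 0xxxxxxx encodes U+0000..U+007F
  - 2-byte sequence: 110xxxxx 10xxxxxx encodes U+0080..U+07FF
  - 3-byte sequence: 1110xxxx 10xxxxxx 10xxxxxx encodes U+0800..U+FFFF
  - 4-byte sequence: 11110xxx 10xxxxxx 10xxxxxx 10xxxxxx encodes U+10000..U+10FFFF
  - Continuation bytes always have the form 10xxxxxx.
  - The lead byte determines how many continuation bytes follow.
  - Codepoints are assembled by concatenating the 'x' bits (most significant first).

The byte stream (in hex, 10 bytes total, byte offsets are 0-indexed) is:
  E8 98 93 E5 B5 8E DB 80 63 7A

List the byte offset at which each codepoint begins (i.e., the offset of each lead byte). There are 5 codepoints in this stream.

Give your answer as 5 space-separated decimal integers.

Byte[0]=E8: 3-byte lead, need 2 cont bytes. acc=0x8
Byte[1]=98: continuation. acc=(acc<<6)|0x18=0x218
Byte[2]=93: continuation. acc=(acc<<6)|0x13=0x8613
Completed: cp=U+8613 (starts at byte 0)
Byte[3]=E5: 3-byte lead, need 2 cont bytes. acc=0x5
Byte[4]=B5: continuation. acc=(acc<<6)|0x35=0x175
Byte[5]=8E: continuation. acc=(acc<<6)|0x0E=0x5D4E
Completed: cp=U+5D4E (starts at byte 3)
Byte[6]=DB: 2-byte lead, need 1 cont bytes. acc=0x1B
Byte[7]=80: continuation. acc=(acc<<6)|0x00=0x6C0
Completed: cp=U+06C0 (starts at byte 6)
Byte[8]=63: 1-byte ASCII. cp=U+0063
Byte[9]=7A: 1-byte ASCII. cp=U+007A

Answer: 0 3 6 8 9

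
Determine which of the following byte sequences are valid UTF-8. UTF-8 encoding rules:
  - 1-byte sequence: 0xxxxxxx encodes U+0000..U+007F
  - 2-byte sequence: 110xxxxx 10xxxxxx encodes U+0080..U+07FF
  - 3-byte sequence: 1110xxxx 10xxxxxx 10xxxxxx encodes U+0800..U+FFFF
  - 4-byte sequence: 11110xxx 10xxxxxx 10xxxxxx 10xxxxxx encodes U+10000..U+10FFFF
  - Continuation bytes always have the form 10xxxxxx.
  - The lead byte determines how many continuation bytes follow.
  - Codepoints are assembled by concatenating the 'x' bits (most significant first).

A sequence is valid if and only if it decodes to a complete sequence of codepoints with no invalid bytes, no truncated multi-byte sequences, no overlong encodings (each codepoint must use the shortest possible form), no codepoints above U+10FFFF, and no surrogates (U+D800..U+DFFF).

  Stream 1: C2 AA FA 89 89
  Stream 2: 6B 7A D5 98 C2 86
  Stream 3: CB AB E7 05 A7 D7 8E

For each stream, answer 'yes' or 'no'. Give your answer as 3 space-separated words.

Stream 1: error at byte offset 2. INVALID
Stream 2: decodes cleanly. VALID
Stream 3: error at byte offset 3. INVALID

Answer: no yes no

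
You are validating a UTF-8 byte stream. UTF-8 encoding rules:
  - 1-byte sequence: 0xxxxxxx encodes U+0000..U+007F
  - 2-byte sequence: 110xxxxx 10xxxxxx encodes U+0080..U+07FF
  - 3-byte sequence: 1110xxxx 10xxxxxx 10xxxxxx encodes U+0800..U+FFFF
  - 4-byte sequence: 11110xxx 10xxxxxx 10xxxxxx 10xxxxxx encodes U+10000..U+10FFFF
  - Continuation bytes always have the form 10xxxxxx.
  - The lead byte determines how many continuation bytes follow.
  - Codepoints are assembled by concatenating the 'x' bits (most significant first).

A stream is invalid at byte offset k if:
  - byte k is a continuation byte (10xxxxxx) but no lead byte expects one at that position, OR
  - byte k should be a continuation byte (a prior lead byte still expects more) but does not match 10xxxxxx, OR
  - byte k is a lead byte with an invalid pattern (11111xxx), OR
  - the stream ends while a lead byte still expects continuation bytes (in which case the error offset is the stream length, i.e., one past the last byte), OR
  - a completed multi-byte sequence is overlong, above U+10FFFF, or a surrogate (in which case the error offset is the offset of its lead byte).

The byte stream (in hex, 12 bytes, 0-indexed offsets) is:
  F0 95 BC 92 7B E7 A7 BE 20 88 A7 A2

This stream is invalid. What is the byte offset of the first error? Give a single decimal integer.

Answer: 9

Derivation:
Byte[0]=F0: 4-byte lead, need 3 cont bytes. acc=0x0
Byte[1]=95: continuation. acc=(acc<<6)|0x15=0x15
Byte[2]=BC: continuation. acc=(acc<<6)|0x3C=0x57C
Byte[3]=92: continuation. acc=(acc<<6)|0x12=0x15F12
Completed: cp=U+15F12 (starts at byte 0)
Byte[4]=7B: 1-byte ASCII. cp=U+007B
Byte[5]=E7: 3-byte lead, need 2 cont bytes. acc=0x7
Byte[6]=A7: continuation. acc=(acc<<6)|0x27=0x1E7
Byte[7]=BE: continuation. acc=(acc<<6)|0x3E=0x79FE
Completed: cp=U+79FE (starts at byte 5)
Byte[8]=20: 1-byte ASCII. cp=U+0020
Byte[9]=88: INVALID lead byte (not 0xxx/110x/1110/11110)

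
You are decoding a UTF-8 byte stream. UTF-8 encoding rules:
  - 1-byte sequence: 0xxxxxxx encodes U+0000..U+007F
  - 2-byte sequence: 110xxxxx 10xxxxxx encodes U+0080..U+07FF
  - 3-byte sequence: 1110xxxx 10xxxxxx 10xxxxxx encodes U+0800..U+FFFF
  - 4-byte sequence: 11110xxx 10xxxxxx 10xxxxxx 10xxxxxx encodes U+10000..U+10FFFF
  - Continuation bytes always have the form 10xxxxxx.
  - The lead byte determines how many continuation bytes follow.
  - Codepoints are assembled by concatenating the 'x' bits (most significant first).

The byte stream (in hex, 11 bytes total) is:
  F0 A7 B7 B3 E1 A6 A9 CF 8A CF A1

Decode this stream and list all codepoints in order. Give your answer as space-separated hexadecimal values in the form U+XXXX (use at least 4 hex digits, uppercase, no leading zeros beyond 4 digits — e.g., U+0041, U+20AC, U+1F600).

Byte[0]=F0: 4-byte lead, need 3 cont bytes. acc=0x0
Byte[1]=A7: continuation. acc=(acc<<6)|0x27=0x27
Byte[2]=B7: continuation. acc=(acc<<6)|0x37=0x9F7
Byte[3]=B3: continuation. acc=(acc<<6)|0x33=0x27DF3
Completed: cp=U+27DF3 (starts at byte 0)
Byte[4]=E1: 3-byte lead, need 2 cont bytes. acc=0x1
Byte[5]=A6: continuation. acc=(acc<<6)|0x26=0x66
Byte[6]=A9: continuation. acc=(acc<<6)|0x29=0x19A9
Completed: cp=U+19A9 (starts at byte 4)
Byte[7]=CF: 2-byte lead, need 1 cont bytes. acc=0xF
Byte[8]=8A: continuation. acc=(acc<<6)|0x0A=0x3CA
Completed: cp=U+03CA (starts at byte 7)
Byte[9]=CF: 2-byte lead, need 1 cont bytes. acc=0xF
Byte[10]=A1: continuation. acc=(acc<<6)|0x21=0x3E1
Completed: cp=U+03E1 (starts at byte 9)

Answer: U+27DF3 U+19A9 U+03CA U+03E1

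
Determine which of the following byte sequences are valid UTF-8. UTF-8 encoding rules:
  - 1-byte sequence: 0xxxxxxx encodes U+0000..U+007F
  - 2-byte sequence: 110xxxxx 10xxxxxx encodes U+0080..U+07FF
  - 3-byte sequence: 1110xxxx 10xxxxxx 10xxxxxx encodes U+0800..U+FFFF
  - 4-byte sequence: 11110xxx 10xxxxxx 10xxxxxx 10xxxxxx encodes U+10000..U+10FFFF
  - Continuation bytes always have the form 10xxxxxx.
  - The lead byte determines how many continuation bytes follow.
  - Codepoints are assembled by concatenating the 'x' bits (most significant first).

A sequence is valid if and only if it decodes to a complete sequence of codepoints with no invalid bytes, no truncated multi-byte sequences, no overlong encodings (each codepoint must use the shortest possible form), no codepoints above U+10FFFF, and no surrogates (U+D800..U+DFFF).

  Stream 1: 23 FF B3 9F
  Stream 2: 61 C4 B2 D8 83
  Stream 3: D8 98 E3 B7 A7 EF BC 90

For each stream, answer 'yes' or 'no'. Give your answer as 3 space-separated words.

Answer: no yes yes

Derivation:
Stream 1: error at byte offset 1. INVALID
Stream 2: decodes cleanly. VALID
Stream 3: decodes cleanly. VALID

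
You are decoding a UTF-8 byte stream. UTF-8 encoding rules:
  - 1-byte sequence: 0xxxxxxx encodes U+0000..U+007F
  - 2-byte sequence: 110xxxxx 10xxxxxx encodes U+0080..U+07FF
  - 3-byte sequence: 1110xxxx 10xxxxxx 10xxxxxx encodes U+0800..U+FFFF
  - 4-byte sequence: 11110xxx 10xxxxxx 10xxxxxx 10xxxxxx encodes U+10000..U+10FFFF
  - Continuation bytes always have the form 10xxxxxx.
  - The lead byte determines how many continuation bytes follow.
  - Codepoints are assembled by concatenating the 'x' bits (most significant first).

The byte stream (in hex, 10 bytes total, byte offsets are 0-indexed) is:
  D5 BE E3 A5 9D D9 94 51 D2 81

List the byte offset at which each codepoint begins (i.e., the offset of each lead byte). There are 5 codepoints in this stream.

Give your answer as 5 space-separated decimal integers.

Byte[0]=D5: 2-byte lead, need 1 cont bytes. acc=0x15
Byte[1]=BE: continuation. acc=(acc<<6)|0x3E=0x57E
Completed: cp=U+057E (starts at byte 0)
Byte[2]=E3: 3-byte lead, need 2 cont bytes. acc=0x3
Byte[3]=A5: continuation. acc=(acc<<6)|0x25=0xE5
Byte[4]=9D: continuation. acc=(acc<<6)|0x1D=0x395D
Completed: cp=U+395D (starts at byte 2)
Byte[5]=D9: 2-byte lead, need 1 cont bytes. acc=0x19
Byte[6]=94: continuation. acc=(acc<<6)|0x14=0x654
Completed: cp=U+0654 (starts at byte 5)
Byte[7]=51: 1-byte ASCII. cp=U+0051
Byte[8]=D2: 2-byte lead, need 1 cont bytes. acc=0x12
Byte[9]=81: continuation. acc=(acc<<6)|0x01=0x481
Completed: cp=U+0481 (starts at byte 8)

Answer: 0 2 5 7 8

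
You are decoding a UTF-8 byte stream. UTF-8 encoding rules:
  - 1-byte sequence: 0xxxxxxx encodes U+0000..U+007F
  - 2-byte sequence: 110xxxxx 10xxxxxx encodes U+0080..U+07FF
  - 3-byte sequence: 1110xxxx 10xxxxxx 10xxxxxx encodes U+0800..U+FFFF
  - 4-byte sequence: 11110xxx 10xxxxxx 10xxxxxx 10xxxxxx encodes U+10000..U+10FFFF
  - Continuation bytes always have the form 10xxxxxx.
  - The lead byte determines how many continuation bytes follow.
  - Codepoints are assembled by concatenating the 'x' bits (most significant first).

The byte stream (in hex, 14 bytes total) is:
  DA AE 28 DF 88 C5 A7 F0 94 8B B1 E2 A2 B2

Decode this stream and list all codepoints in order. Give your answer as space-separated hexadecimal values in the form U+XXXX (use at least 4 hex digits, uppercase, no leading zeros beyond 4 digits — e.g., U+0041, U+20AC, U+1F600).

Byte[0]=DA: 2-byte lead, need 1 cont bytes. acc=0x1A
Byte[1]=AE: continuation. acc=(acc<<6)|0x2E=0x6AE
Completed: cp=U+06AE (starts at byte 0)
Byte[2]=28: 1-byte ASCII. cp=U+0028
Byte[3]=DF: 2-byte lead, need 1 cont bytes. acc=0x1F
Byte[4]=88: continuation. acc=(acc<<6)|0x08=0x7C8
Completed: cp=U+07C8 (starts at byte 3)
Byte[5]=C5: 2-byte lead, need 1 cont bytes. acc=0x5
Byte[6]=A7: continuation. acc=(acc<<6)|0x27=0x167
Completed: cp=U+0167 (starts at byte 5)
Byte[7]=F0: 4-byte lead, need 3 cont bytes. acc=0x0
Byte[8]=94: continuation. acc=(acc<<6)|0x14=0x14
Byte[9]=8B: continuation. acc=(acc<<6)|0x0B=0x50B
Byte[10]=B1: continuation. acc=(acc<<6)|0x31=0x142F1
Completed: cp=U+142F1 (starts at byte 7)
Byte[11]=E2: 3-byte lead, need 2 cont bytes. acc=0x2
Byte[12]=A2: continuation. acc=(acc<<6)|0x22=0xA2
Byte[13]=B2: continuation. acc=(acc<<6)|0x32=0x28B2
Completed: cp=U+28B2 (starts at byte 11)

Answer: U+06AE U+0028 U+07C8 U+0167 U+142F1 U+28B2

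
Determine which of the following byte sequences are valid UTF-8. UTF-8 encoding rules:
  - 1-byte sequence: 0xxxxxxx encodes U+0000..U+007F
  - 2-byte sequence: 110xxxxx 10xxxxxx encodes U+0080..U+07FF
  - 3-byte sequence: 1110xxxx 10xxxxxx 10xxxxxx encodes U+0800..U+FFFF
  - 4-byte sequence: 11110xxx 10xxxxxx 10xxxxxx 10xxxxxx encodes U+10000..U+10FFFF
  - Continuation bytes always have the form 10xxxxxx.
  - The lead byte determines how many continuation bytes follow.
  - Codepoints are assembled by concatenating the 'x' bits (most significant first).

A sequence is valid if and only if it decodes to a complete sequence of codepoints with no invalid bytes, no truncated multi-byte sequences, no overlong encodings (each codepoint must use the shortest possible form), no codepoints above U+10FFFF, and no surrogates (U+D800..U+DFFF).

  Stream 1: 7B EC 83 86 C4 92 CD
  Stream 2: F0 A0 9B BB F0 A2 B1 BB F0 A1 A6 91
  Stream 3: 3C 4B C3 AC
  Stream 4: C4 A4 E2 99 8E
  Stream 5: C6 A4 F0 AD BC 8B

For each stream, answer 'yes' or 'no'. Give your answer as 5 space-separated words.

Stream 1: error at byte offset 7. INVALID
Stream 2: decodes cleanly. VALID
Stream 3: decodes cleanly. VALID
Stream 4: decodes cleanly. VALID
Stream 5: decodes cleanly. VALID

Answer: no yes yes yes yes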